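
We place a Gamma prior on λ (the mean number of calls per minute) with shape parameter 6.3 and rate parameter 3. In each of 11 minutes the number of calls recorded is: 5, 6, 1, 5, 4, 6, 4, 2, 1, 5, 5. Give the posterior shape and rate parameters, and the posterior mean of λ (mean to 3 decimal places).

The Poisson likelihood adds the total count to the shape and the number of exposure periods to the rate. Here ∑xᵢ = 44 and n = 11, so shape 6.3→50.3 and rate 3→14.
E[λ | data] = 50.3/14 = 3.593.

Posterior: Gamma(shape=50.3, rate=14); mean ≈ 3.593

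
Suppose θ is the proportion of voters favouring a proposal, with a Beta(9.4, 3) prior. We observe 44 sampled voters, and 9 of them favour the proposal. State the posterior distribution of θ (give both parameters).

Posterior: Beta(18.4, 38)

Observing 9 successes and 35 failures updates Beta(9.4, 3) by adding the success and failure counts to the two shape parameters: α = 9.4+9 = 18.4, β = 3+35 = 38.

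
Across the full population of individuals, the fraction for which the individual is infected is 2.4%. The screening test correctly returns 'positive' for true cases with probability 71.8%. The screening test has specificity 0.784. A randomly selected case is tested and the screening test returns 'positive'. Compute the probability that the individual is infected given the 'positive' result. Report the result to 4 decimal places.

P(H | E) ≈ 0.0756

Write H for 'the individual is infected'. Prior odds H:¬H = 0.024/0.976 = 0.024590. For the 'positive' outcome, the likelihood ratio is 0.718/0.216 = 3.3241.
Posterior odds = 0.024590 × 3.3241 = 0.081740, so P(H|E) = 0.081740/(1+0.081740) = 0.0756.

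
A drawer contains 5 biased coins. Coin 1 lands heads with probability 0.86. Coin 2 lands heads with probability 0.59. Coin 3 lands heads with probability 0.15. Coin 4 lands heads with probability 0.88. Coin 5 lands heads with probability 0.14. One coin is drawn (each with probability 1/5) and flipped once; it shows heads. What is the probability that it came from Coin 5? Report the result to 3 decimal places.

Posterior probability ≈ 0.053

Tabulate prior·likelihood by source: [1] prior 0.2, lik 0.86, product 0.1720; [2] prior 0.2, lik 0.59, product 0.1180; [3] prior 0.2, lik 0.15, product 0.03000; [4] prior 0.2, lik 0.88, product 0.1760; [5] prior 0.2, lik 0.14, product 0.02800.
Normalizing constant = 0.52400; the posterior for Coin 5 is its product over the sum, 0.02800/0.52400 = 0.053.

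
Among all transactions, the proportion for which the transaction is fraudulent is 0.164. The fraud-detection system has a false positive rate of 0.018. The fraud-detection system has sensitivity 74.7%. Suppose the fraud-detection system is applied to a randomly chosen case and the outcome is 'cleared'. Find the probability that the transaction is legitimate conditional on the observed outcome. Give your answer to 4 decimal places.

Let H be the event that the transaction is fraudulent. P(H) = 0.164, so P(¬H) = 0.836. With E the 'cleared' result, P(E|H) = 0.253 and P(E|¬H) = 0.982.
P(E) = 0.253·0.164 + 0.982·0.836 = 0.041492 + 0.82095 = 0.86244.
By Bayes' theorem, P(H|E) = 0.041492 / 0.86244 = 0.0481. Hence P(¬H|E) = 1 − 0.0481 = 0.9519.

P(¬H | E) ≈ 0.9519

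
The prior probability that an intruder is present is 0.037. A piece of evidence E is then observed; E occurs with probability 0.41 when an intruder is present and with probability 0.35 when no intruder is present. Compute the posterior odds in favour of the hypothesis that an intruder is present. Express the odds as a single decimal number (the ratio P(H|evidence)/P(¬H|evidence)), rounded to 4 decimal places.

Prior odds = 0.037/(1−0.037) = 0.038422. In log-odds, ln(0.038422) = -3.2591.
Add log likelihood ratio: ln(1.1714) = 0.15822.
Posterior log-odds = -3.1009, so posterior odds = exp(-3.1009) = 0.045008.

Posterior odds ≈ 0.0450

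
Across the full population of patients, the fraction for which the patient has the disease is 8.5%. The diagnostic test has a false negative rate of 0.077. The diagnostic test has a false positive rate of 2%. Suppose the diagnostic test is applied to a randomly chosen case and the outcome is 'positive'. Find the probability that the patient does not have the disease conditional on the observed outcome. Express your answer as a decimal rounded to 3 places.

P(¬H | E) ≈ 0.189

Write H for 'the patient has the disease'. Prior odds H:¬H = 0.085/0.915 = 0.092896. For the 'positive' outcome, the likelihood ratio is 0.923/0.02 = 46.150.
Posterior odds = 0.092896 × 46.150 = 4.2872, so P(H|E) = 4.2872/(1+4.2872) = 0.811. Then P(¬H|E) = 1 − 0.811 = 0.189.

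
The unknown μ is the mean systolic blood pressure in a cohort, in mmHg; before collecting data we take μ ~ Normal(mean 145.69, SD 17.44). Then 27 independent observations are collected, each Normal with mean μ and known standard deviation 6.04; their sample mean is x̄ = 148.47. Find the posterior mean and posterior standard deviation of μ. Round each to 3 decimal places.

Prior precision 1/τ₀² = 1/17.44² = 0.00328781; data precision n/σ² = 27/6.04² = 0.740099.
Posterior precision = 0.00328781 + 0.740099 = 0.743387, giving posterior SD = 1/√0.743387 = 1.160.
Posterior mean = (0.00328781·145.69 + 0.740099·148.47) / 0.743387 = 148.458.

Posterior mean ≈ 148.458; posterior SD ≈ 1.160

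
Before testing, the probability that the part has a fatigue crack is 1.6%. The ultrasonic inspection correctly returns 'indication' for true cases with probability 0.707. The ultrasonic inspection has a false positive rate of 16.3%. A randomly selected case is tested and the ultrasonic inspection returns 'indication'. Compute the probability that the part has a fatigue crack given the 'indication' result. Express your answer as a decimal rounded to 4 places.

Let H be the event that the part has a fatigue crack. P(H) = 0.016, so P(¬H) = 0.984. With E the 'indication' result, P(E|H) = 0.707 and P(E|¬H) = 0.163.
P(E) = 0.707·0.016 + 0.163·0.984 = 0.011312 + 0.16039 = 0.17170.
By Bayes' theorem, P(H|E) = 0.011312 / 0.17170 = 0.0659.

P(H | E) ≈ 0.0659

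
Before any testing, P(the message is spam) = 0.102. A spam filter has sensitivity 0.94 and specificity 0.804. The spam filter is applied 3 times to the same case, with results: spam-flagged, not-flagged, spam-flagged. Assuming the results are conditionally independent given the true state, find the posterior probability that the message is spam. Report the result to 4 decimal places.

With H the event that the message is spam, the joint likelihood of the observed sequence is P(data|H) = 0.94·0.06·0.94 = 0.053016 and P(data|¬H) = 0.196·0.804·0.196 = 0.030886.
Bayes: P(H|data) = 0.102·0.053016 / (0.102·0.053016 + 0.898·0.030886) = 0.0054076/0.033144 = 0.1632.

Posterior P(H) ≈ 0.1632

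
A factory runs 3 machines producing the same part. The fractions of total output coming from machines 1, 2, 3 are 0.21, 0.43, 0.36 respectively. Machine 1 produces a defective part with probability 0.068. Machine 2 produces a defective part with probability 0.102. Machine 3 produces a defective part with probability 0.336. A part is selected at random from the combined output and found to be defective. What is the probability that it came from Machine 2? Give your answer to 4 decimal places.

Posterior probability ≈ 0.2449

Tabulate prior·likelihood by source: [1] prior 0.21, lik 0.068, product 0.01428; [2] prior 0.43, lik 0.102, product 0.04386; [3] prior 0.36, lik 0.336, product 0.1210.
Normalizing constant = 0.17910; the posterior for Machine 2 is its product over the sum, 0.04386/0.17910 = 0.2449.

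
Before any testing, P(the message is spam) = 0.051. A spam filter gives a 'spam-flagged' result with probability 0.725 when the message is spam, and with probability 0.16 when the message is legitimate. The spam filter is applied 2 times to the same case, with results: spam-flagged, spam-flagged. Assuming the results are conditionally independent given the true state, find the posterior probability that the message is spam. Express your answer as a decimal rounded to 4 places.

With H the event that the message is spam, the joint likelihood of the observed sequence is P(data|H) = 0.725·0.725 = 0.52563 and P(data|¬H) = 0.16·0.16 = 0.025600.
Bayes: P(H|data) = 0.051·0.52563 / (0.051·0.52563 + 0.949·0.025600) = 0.026807/0.051101 = 0.5246.

Posterior P(H) ≈ 0.5246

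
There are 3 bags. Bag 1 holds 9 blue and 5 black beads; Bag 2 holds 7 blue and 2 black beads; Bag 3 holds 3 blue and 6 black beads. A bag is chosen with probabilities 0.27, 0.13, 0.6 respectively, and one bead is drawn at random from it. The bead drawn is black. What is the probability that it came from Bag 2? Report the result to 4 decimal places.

Posterior probability ≈ 0.0550

P(black|Bag 1) = 0.3571; P(black|Bag 2) = 0.2222; P(black|Bag 3) = 0.6667.
Prior × likelihood for each source: 0.27·0.3571=0.09643, 0.13·0.2222=0.02889, 0.6·0.6667=0.4000. Summing gives P(black) = 0.52532.
P(Bag 2 | black) = 0.02889 / 0.52532 = 0.0550.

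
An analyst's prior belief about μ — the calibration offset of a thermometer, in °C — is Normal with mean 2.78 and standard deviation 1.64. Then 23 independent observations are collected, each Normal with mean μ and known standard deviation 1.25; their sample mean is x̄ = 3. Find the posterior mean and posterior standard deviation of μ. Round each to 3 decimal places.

Posterior mean ≈ 2.995; posterior SD ≈ 0.257

Prior precision 1/τ₀² = 1/1.64² = 0.371802; data precision n/σ² = 23/1.25² = 14.7200.
Posterior precision = 0.371802 + 14.7200 = 15.0918, giving posterior SD = 1/√15.0918 = 0.257.
Posterior mean = (0.371802·2.78 + 14.7200·3) / 15.0918 = 2.995.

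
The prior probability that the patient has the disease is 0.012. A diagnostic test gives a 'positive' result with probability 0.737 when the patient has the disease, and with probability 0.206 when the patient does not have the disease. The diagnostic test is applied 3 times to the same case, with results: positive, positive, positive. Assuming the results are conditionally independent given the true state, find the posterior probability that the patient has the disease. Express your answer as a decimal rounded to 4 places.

Let H be the event that the patient has the disease; start with P(H) = 0.012. P('positive'|H) = 0.737, P('positive'|¬H) = 0.206.
Update on result 1 ('positive'): P(H) ← 0.737·0.0120 / (0.737·0.0120 + 0.206·0.9880) = 0.0088440/0.21237 = 0.0416.
Update on result 2 ('positive'): P(H) ← 0.737·0.0416 / (0.737·0.0416 + 0.206·0.9584) = 0.030692/0.22811 = 0.1345.
Update on result 3 ('positive'): P(H) ← 0.737·0.1345 / (0.737·0.1345 + 0.206·0.8655) = 0.099160/0.27744 = 0.3574.

Posterior P(H) ≈ 0.3574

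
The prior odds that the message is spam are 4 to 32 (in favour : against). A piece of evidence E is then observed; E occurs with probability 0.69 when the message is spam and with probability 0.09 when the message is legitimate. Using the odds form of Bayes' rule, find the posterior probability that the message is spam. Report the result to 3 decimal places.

Prior odds = 4/32 = 0.12500.
Likelihood ratio for E = 0.69/0.09 = 7.6667.
Posterior odds = prior odds × LR = 0.95833.
Posterior probability = odds/(1+odds) = 0.95833/1.9583 = 0.489.

Posterior probability ≈ 0.489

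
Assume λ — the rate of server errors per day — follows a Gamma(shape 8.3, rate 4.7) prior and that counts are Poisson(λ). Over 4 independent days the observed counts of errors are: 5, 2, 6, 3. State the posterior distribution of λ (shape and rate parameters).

Posterior: Gamma(shape=24.3, rate=8.7)

The Poisson likelihood adds the total count to the shape and the number of exposure periods to the rate. Here ∑xᵢ = 16 and n = 4, so shape 8.3→24.3 and rate 4.7→8.7.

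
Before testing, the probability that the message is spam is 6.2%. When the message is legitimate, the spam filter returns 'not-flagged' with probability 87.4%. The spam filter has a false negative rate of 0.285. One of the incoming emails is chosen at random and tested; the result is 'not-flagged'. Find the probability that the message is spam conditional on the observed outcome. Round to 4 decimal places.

P(H | E) ≈ 0.0211

Write H for 'the message is spam'. Prior odds H:¬H = 0.062/0.938 = 0.066098. For the 'not-flagged' outcome, the likelihood ratio is 0.285/0.874 = 0.32609.
Posterior odds = 0.066098 × 0.32609 = 0.021554, so P(H|E) = 0.021554/(1+0.021554) = 0.0211.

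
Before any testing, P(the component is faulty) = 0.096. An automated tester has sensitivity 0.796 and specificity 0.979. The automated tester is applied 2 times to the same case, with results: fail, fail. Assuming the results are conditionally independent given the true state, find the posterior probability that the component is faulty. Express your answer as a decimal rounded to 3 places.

Let H be the event that the component is faulty; start with P(H) = 0.096. P('fail'|H) = 0.796, P('fail'|¬H) = 0.021.
Update on result 1 ('fail'): P(H) ← 0.796·0.0960 / (0.796·0.0960 + 0.021·0.9040) = 0.076416/0.095400 = 0.8010.
Update on result 2 ('fail'): P(H) ← 0.796·0.8010 / (0.796·0.8010 + 0.021·0.1990) = 0.63760/0.64178 = 0.9935.

Posterior P(H) ≈ 0.993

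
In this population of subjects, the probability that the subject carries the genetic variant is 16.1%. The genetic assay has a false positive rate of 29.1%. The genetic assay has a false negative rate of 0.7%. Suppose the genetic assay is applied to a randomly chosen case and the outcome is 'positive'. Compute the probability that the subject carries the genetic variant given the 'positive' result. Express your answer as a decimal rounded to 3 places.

P(H | E) ≈ 0.396

Write H for 'the subject carries the genetic variant'. Prior odds H:¬H = 0.161/0.839 = 0.19190. For the 'positive' outcome, the likelihood ratio is 0.993/0.291 = 3.4124.
Posterior odds = 0.19190 × 3.4124 = 0.65482, so P(H|E) = 0.65482/(1+0.65482) = 0.396.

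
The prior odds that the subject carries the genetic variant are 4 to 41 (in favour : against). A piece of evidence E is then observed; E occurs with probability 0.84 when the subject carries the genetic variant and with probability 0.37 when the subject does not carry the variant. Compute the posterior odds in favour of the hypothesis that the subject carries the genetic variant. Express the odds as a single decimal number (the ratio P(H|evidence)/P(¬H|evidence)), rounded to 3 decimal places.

Prior odds = 4/41 = 0.097561.
Likelihood ratio for E = 0.84/0.37 = 2.2703.
Posterior odds = prior odds × LR = 0.22149.

Posterior odds ≈ 0.221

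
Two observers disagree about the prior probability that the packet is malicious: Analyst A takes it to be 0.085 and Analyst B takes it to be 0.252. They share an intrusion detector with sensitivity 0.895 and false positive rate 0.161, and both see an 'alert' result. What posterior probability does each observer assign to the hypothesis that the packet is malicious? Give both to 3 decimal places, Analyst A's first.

The likelihood ratio for an 'alert' result is 0.895/0.161 = 5.5590.
Analyst A: prior odds 0.085/0.915 = 0.092896; posterior odds 0.51641; posterior probability 0.341.
Analyst B: prior odds 0.252/0.748 = 0.33690; posterior odds 1.8728; posterior probability 0.652.

Analyst A: 0.341; Analyst B: 0.652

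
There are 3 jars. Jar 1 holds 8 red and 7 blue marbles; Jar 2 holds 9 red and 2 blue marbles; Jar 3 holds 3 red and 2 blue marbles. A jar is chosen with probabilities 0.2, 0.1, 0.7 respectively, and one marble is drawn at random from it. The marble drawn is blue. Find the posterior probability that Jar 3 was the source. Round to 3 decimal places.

Tabulate prior·likelihood by source: [1] prior 0.2, lik 0.4667, product 0.09333; [2] prior 0.1, lik 0.1818, product 0.01818; [3] prior 0.7, lik 0.4, product 0.2800.
Normalizing constant = 0.39152; the posterior for Jar 3 is its product over the sum, 0.2800/0.39152 = 0.715.

Posterior probability ≈ 0.715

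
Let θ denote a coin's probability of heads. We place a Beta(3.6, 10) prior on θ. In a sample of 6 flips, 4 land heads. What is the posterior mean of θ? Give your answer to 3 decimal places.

Posterior mean ≈ 0.388

The binomial likelihood is conjugate to the Beta prior: with 4 successes and 2 failures, the posterior is Beta(3.6+4, 10+2) = Beta(7.6, 12).
Posterior mean = α/(α+β) = 7.6/19.6 = 0.388.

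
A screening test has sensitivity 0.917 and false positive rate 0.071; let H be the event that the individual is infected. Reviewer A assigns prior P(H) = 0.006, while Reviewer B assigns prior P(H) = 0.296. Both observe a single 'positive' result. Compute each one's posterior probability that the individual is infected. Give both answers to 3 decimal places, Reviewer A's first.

Reviewer A: 0.072; Reviewer B: 0.844

The likelihood ratio for a 'positive' result is 0.917/0.071 = 12.915.
Reviewer A: prior odds 0.006/0.994 = 0.0060362; posterior odds 0.077961; posterior probability 0.072.
Reviewer B: prior odds 0.296/0.704 = 0.42045; posterior odds 5.4304; posterior probability 0.844.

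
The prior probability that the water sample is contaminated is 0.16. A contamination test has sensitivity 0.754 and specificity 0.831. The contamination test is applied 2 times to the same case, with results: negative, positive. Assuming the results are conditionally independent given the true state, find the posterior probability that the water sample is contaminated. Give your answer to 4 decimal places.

Posterior P(H) ≈ 0.2010

With H the event that the water sample is contaminated, the joint likelihood of the observed sequence is P(data|H) = 0.246·0.754 = 0.18548 and P(data|¬H) = 0.831·0.169 = 0.14044.
Bayes: P(H|data) = 0.16·0.18548 / (0.16·0.18548 + 0.84·0.14044) = 0.029677/0.14765 = 0.2010.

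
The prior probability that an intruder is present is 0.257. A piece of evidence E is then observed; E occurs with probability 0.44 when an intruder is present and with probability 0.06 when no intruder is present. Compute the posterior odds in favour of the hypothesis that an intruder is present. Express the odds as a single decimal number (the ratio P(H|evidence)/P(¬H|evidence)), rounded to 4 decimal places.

Prior odds = 0.257/(1−0.257) = 0.34590.
Likelihood ratio for E = 0.44/0.06 = 7.3333.
Posterior odds = prior odds × LR = 2.5366.

Posterior odds ≈ 2.5366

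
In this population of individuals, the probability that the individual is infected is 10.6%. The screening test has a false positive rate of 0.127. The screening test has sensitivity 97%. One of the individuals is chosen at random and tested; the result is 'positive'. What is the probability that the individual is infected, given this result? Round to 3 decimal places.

P(H | E) ≈ 0.475

Write H for 'the individual is infected'. Prior odds H:¬H = 0.106/0.894 = 0.11857. For the 'positive' outcome, the likelihood ratio is 0.97/0.127 = 7.6378.
Posterior odds = 0.11857 × 7.6378 = 0.90560, so P(H|E) = 0.90560/(1+0.90560) = 0.475.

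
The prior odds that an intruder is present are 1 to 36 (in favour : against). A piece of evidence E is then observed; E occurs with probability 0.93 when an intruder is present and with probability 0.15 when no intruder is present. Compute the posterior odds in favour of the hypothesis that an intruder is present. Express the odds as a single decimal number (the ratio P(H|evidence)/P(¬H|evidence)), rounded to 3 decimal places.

Posterior odds ≈ 0.172

Prior odds = 1/36 = 0.027778. In log-odds, ln(0.027778) = -3.5835.
Add log likelihood ratio: ln(6.2000) = 1.8245.
Posterior log-odds = -1.7590, so posterior odds = exp(-1.7590) = 0.17222.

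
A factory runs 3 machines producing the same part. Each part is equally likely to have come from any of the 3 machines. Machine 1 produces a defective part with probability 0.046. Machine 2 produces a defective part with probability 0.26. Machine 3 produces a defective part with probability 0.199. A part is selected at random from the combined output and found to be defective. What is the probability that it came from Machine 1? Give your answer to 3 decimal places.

P(defective|M1) = 0.046; P(defective|M2) = 0.26; P(defective|M3) = 0.199.
Prior × likelihood for each source: 0.333333·0.046=0.01533, 0.333333·0.26=0.08667, 0.333333·0.199=0.06633. Summing gives P(defective) = 0.16833.
P(Machine 1 | defective) = 0.01533 / 0.16833 = 0.091.

Posterior probability ≈ 0.091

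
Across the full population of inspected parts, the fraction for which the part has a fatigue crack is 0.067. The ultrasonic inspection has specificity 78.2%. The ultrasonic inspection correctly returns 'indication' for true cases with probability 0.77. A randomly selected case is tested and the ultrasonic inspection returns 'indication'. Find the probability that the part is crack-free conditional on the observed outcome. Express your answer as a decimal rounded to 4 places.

P(¬H | E) ≈ 0.7977

Let H be the event that the part has a fatigue crack. P(H) = 0.067, so P(¬H) = 0.933. With E the 'indication' result, P(E|H) = 0.77 and P(E|¬H) = 0.218.
P(E) = 0.77·0.067 + 0.218·0.933 = 0.051590 + 0.20339 = 0.25498.
By Bayes' theorem, P(H|E) = 0.051590 / 0.25498 = 0.2023. Hence P(¬H|E) = 1 − 0.2023 = 0.7977.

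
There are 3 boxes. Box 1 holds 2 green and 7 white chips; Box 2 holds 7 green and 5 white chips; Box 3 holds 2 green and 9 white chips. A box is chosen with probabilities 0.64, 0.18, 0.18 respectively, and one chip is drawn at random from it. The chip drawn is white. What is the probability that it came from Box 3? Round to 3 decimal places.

Tabulate prior·likelihood by source: [1] prior 0.64, lik 0.7778, product 0.4978; [2] prior 0.18, lik 0.4167, product 0.07500; [3] prior 0.18, lik 0.8182, product 0.1473.
Normalizing constant = 0.72005; the posterior for Box 3 is its product over the sum, 0.1473/0.72005 = 0.205.

Posterior probability ≈ 0.205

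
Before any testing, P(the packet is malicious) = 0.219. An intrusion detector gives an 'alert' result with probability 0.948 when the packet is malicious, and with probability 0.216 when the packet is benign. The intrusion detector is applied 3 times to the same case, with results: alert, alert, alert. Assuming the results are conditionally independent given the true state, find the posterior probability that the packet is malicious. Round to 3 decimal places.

With H the event that the packet is malicious, the joint likelihood of the observed sequence is P(data|H) = 0.948·0.948·0.948 = 0.85197 and P(data|¬H) = 0.216·0.216·0.216 = 0.010078.
Bayes: P(H|data) = 0.219·0.85197 / (0.219·0.85197 + 0.781·0.010078) = 0.18658/0.19445 = 0.9595.

Posterior P(H) ≈ 0.960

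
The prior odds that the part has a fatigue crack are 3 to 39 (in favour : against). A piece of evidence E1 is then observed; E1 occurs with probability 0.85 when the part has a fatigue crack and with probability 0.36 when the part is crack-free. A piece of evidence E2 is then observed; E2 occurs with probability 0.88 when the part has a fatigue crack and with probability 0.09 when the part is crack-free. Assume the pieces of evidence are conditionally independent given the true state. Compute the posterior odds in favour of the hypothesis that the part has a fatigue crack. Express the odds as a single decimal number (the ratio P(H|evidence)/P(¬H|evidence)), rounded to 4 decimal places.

Prior odds = 3/39 = 0.076923. In log-odds, ln(0.076923) = -2.5649.
Add log likelihood ratios: ln(2.3611) + ln(9.7778) = 3.1392.
Posterior log-odds = 0.57430, so posterior odds = exp(0.57430) = 1.7759.

Posterior odds ≈ 1.7759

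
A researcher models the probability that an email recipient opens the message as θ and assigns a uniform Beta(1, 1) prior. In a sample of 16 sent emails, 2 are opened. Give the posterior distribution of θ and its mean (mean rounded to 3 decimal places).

Posterior: Beta(3, 15); mean ≈ 0.167

The binomial likelihood is conjugate to the Beta prior: with 2 successes and 14 failures, the posterior is Beta(1+2, 1+14) = Beta(3, 15).
Posterior mean = α/(α+β) = 3/18 = 0.167.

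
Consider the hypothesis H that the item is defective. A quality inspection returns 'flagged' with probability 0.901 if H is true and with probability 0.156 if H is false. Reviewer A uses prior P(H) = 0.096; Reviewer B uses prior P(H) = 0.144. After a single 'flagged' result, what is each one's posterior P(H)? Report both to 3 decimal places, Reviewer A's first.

Reviewer A: 0.380; Reviewer B: 0.493

P('+'|H) = 0.901, P('+'|¬H) = 0.156.
Reviewer A: numerator 0.901·0.096 = 0.086496; evidence = 0.086496+0.156·0.904 = 0.22752; posterior = 0.380.
Reviewer B: numerator 0.901·0.144 = 0.12974; evidence = 0.12974+0.156·0.856 = 0.26328; posterior = 0.493.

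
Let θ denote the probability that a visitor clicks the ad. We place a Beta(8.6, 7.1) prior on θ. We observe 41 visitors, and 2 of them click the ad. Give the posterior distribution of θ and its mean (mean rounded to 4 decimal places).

Posterior: Beta(10.6, 46.1); mean ≈ 0.1869

The binomial likelihood is conjugate to the Beta prior: with 2 successes and 39 failures, the posterior is Beta(8.6+2, 7.1+39) = Beta(10.6, 46.1).
E[θ | data] = 10.6/(10.6+46.1) = 0.1869.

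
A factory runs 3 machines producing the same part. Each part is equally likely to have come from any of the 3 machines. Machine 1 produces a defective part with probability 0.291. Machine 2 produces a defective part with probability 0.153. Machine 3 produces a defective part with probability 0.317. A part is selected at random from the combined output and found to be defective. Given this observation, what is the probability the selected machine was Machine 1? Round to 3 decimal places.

Posterior probability ≈ 0.382

Tabulate prior·likelihood by source: [1] prior 0.333333, lik 0.291, product 0.09700; [2] prior 0.333333, lik 0.153, product 0.05100; [3] prior 0.333333, lik 0.317, product 0.1057.
Normalizing constant = 0.25367; the posterior for Machine 1 is its product over the sum, 0.09700/0.25367 = 0.382.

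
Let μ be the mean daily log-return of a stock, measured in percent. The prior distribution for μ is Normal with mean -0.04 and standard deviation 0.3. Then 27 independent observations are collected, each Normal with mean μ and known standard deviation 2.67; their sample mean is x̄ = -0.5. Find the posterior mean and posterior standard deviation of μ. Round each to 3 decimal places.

Prior precision 1/τ₀² = 1/0.3² = 11.1111; data precision n/σ² = 27/2.67² = 3.78740.
Posterior precision = 11.1111 + 3.78740 = 14.8985, giving posterior SD = 1/√14.8985 = 0.259.
Posterior mean = (11.1111·-0.04 + 3.78740·-0.5) / 14.8985 = -0.157.

Posterior mean ≈ -0.157; posterior SD ≈ 0.259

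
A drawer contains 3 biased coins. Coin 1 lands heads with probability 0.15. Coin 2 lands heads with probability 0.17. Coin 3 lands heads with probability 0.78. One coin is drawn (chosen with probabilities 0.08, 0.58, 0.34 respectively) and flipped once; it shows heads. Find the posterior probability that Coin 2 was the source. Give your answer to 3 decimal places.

P(heads|C1) = 0.15; P(heads|C2) = 0.17; P(heads|C3) = 0.78.
Prior × likelihood for each source: 0.08·0.15=0.01200, 0.58·0.17=0.09860, 0.34·0.78=0.2652. Summing gives P(heads) = 0.37580.
P(Coin 2 | heads) = 0.09860 / 0.37580 = 0.262.

Posterior probability ≈ 0.262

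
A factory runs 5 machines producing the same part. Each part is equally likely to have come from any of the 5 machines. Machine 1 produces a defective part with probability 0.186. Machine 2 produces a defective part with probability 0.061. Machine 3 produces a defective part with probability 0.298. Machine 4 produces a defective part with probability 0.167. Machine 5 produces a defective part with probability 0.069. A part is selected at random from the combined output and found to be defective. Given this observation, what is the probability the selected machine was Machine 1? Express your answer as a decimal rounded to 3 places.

Posterior probability ≈ 0.238

P(defective|M1) = 0.186; P(defective|M2) = 0.061; P(defective|M3) = 0.298; P(defective|M4) = 0.167; P(defective|M5) = 0.069.
Prior × likelihood for each source: 0.2·0.186=0.03720, 0.2·0.061=0.01220, 0.2·0.298=0.05960, 0.2·0.167=0.03340, 0.2·0.069=0.01380. Summing gives P(defective) = 0.15620.
P(Machine 1 | defective) = 0.03720 / 0.15620 = 0.238.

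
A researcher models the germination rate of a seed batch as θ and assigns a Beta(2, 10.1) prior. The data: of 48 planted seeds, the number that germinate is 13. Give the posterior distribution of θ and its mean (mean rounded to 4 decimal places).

Posterior: Beta(15, 45.1); mean ≈ 0.2496

The binomial likelihood is conjugate to the Beta prior: with 13 successes and 35 failures, the posterior is Beta(2+13, 10.1+35) = Beta(15, 45.1).
Posterior mean = α/(α+β) = 15/60.1 = 0.2496.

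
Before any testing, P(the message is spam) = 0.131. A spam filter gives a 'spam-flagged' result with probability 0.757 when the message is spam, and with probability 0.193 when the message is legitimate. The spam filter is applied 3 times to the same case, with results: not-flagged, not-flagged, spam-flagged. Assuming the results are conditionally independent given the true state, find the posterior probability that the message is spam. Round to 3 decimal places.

Posterior P(H) ≈ 0.051

With H the event that the message is spam, the joint likelihood of the observed sequence is P(data|H) = 0.243·0.243·0.757 = 0.044700 and P(data|¬H) = 0.807·0.807·0.193 = 0.12569.
Bayes: P(H|data) = 0.131·0.044700 / (0.131·0.044700 + 0.869·0.12569) = 0.0058557/0.11508 = 0.0509.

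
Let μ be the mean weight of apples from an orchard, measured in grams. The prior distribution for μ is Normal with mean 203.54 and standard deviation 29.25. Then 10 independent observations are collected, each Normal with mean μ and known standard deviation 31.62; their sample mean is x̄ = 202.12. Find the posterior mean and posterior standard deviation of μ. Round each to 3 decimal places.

Posterior mean ≈ 202.269; posterior SD ≈ 9.462

Prior precision 1/τ₀² = 1/29.25² = 0.00116882; data precision n/σ² = 10/31.62² = 0.0100018.
Posterior precision = 0.00116882 + 0.0100018 = 0.0111706, giving posterior SD = 1/√0.0111706 = 9.462.
Posterior mean = (0.00116882·203.54 + 0.0100018·202.12) / 0.0111706 = 202.269.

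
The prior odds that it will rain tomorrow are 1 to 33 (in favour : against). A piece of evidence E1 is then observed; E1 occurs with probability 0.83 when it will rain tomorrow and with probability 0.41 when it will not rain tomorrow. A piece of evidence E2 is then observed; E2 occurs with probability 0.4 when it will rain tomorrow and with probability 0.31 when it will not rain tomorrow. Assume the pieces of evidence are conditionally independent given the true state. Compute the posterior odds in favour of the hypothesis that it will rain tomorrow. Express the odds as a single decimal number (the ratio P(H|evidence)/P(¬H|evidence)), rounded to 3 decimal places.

Posterior odds ≈ 0.079

Prior odds = 1/33 = 0.030303.
Likelihood ratio for E1 = 0.83/0.41 = 2.0244.
Likelihood ratio for E2 = 0.4/0.31 = 1.2903.
Posterior odds = prior odds × LR₁ × LR₂ = 0.079155.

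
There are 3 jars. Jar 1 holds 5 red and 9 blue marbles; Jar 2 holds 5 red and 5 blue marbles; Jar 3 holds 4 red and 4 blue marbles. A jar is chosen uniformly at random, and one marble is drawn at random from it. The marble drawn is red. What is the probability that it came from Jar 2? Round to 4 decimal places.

P(red|Jar 1) = 0.3571; P(red|Jar 2) = 0.5; P(red|Jar 3) = 0.5.
Prior × likelihood for each source: 0.333333·0.3571=0.1190, 0.333333·0.5=0.1667, 0.333333·0.5=0.1667. Summing gives P(red) = 0.45238.
P(Jar 2 | red) = 0.1667 / 0.45238 = 0.3684.

Posterior probability ≈ 0.3684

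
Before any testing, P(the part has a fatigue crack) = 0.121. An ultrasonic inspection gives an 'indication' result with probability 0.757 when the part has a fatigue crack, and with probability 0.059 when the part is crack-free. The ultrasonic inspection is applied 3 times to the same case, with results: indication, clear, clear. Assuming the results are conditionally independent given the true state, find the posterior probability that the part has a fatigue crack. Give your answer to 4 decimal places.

Let H be the event that the part has a fatigue crack; start with P(H) = 0.121. P('indication'|H) = 0.757, P('indication'|¬H) = 0.059.
Update on result 1 ('indication'): P(H) ← 0.757·0.1210 / (0.757·0.1210 + 0.059·0.8790) = 0.091597/0.14346 = 0.6385.
Update on result 2 ('clear'): P(H) ← 0.243·0.6385 / (0.243·0.6385 + 0.941·0.3615) = 0.15515/0.49533 = 0.3132.
Update on result 3 ('clear'): P(H) ← 0.243·0.3132 / (0.243·0.3132 + 0.941·0.6868) = 0.076115/0.72236 = 0.1054.

Posterior P(H) ≈ 0.1054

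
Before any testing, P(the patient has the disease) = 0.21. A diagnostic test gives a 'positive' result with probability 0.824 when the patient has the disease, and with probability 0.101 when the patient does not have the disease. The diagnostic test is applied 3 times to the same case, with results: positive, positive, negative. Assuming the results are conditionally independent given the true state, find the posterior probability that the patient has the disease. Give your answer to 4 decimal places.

Posterior P(H) ≈ 0.7760

With H the event that the patient has the disease, the joint likelihood of the observed sequence is P(data|H) = 0.824·0.824·0.176 = 0.11950 and P(data|¬H) = 0.101·0.101·0.899 = 0.0091707.
Bayes: P(H|data) = 0.21·0.11950 / (0.21·0.11950 + 0.79·0.0091707) = 0.025095/0.032340 = 0.7760.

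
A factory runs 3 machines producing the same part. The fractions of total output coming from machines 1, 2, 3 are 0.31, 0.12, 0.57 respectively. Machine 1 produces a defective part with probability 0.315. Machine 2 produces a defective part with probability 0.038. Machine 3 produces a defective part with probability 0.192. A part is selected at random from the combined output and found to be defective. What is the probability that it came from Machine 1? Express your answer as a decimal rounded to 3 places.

P(defective|M1) = 0.315; P(defective|M2) = 0.038; P(defective|M3) = 0.192.
Prior × likelihood for each source: 0.31·0.315=0.09765, 0.12·0.038=0.004560, 0.57·0.192=0.1094. Summing gives P(defective) = 0.21165.
P(Machine 1 | defective) = 0.09765 / 0.21165 = 0.461.

Posterior probability ≈ 0.461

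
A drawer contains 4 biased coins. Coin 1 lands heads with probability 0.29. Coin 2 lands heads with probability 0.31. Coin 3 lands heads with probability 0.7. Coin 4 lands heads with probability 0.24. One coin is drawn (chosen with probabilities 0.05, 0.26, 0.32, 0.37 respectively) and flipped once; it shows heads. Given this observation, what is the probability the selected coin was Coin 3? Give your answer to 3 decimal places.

P(heads|C1) = 0.29; P(heads|C2) = 0.31; P(heads|C3) = 0.7; P(heads|C4) = 0.24.
Prior × likelihood for each source: 0.05·0.29=0.01450, 0.26·0.31=0.08060, 0.32·0.7=0.2240, 0.37·0.24=0.08880. Summing gives P(heads) = 0.40790.
P(Coin 3 | heads) = 0.2240 / 0.40790 = 0.549.

Posterior probability ≈ 0.549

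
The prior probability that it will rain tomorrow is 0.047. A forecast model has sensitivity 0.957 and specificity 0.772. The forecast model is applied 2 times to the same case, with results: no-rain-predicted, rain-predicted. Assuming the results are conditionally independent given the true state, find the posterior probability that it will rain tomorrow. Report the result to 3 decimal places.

Posterior P(H) ≈ 0.011

With H the event that it will rain tomorrow, the joint likelihood of the observed sequence is P(data|H) = 0.043·0.957 = 0.041151 and P(data|¬H) = 0.772·0.228 = 0.17602.
Bayes: P(H|data) = 0.047·0.041151 / (0.047·0.041151 + 0.953·0.17602) = 0.0019341/0.16968 = 0.0114.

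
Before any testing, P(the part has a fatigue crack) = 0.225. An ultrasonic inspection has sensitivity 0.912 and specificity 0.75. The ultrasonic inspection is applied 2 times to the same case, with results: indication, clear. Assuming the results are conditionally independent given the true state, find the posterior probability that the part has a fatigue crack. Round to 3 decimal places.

With H the event that the part has a fatigue crack, the joint likelihood of the observed sequence is P(data|H) = 0.912·0.088 = 0.080256 and P(data|¬H) = 0.25·0.75 = 0.18750.
Bayes: P(H|data) = 0.225·0.080256 / (0.225·0.080256 + 0.775·0.18750) = 0.018058/0.16337 = 0.1105.

Posterior P(H) ≈ 0.111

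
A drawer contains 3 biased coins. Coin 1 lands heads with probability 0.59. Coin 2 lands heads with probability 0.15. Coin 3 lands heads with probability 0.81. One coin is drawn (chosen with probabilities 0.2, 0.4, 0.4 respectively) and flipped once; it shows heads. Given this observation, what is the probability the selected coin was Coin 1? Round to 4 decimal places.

Posterior probability ≈ 0.2351

Tabulate prior·likelihood by source: [1] prior 0.2, lik 0.59, product 0.1180; [2] prior 0.4, lik 0.15, product 0.06000; [3] prior 0.4, lik 0.81, product 0.3240.
Normalizing constant = 0.50200; the posterior for Coin 1 is its product over the sum, 0.1180/0.50200 = 0.2351.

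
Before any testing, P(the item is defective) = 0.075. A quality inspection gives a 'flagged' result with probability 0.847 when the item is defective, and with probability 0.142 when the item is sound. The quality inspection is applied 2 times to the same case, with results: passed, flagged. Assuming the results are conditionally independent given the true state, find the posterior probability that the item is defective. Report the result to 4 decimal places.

Posterior P(H) ≈ 0.0794

Let H be the event that the item is defective; start with P(H) = 0.075. P('flagged'|H) = 0.847, P('flagged'|¬H) = 0.142.
Update on result 1 ('passed'): P(H) ← 0.153·0.0750 / (0.153·0.0750 + 0.858·0.9250) = 0.011475/0.80513 = 0.0143.
Update on result 2 ('flagged'): P(H) ← 0.847·0.0143 / (0.847·0.0143 + 0.142·0.9857) = 0.012072/0.15205 = 0.0794.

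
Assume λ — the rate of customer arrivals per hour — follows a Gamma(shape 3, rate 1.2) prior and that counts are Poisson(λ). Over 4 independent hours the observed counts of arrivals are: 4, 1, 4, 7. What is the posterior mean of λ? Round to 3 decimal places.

The Poisson likelihood adds the total count to the shape and the number of exposure periods to the rate. Here ∑xᵢ = 16 and n = 4, so shape 3→19 and rate 1.2→5.2.
E[λ | data] = 19/5.2 = 3.654.

Posterior mean ≈ 3.654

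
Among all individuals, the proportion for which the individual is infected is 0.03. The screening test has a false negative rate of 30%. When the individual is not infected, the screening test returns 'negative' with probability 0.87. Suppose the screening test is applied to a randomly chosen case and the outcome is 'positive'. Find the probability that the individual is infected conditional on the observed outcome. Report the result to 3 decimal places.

Let H be the event that the individual is infected. P(H) = 0.03, so P(¬H) = 0.97. With E the 'positive' result, P(E|H) = 0.7 and P(E|¬H) = 0.13.
P(E) = 0.7·0.03 + 0.13·0.97 = 0.021000 + 0.12610 = 0.14710.
By Bayes' theorem, P(H|E) = 0.021000 / 0.14710 = 0.143.

P(H | E) ≈ 0.143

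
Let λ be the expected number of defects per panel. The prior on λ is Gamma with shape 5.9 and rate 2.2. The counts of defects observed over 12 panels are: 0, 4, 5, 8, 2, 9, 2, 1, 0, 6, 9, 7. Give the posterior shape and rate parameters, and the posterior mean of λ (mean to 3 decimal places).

Posterior: Gamma(shape=58.9, rate=14.2); mean ≈ 4.148

The Poisson likelihood adds the total count to the shape and the number of exposure periods to the rate. Here ∑xᵢ = 53 and n = 12, so shape 5.9→58.9 and rate 2.2→14.2.
E[λ | data] = 58.9/14.2 = 4.148.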